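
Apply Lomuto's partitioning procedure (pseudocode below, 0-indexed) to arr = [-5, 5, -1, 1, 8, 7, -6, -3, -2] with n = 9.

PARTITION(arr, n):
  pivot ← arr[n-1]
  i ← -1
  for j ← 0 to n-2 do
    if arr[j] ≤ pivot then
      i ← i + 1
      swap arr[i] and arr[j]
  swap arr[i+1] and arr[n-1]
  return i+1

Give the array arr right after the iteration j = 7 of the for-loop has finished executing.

pivot=-2, i=-1
j=0: -5≤-2, i=0, swap(0,0) ⇒ [-5, 5, -1, 1, 8, 7, -6, -3, -2]
j=1: 5>-2, skip
j=2: -1>-2, skip
j=3: 1>-2, skip
j=4: 8>-2, skip
j=5: 7>-2, skip
j=6: -6≤-2, i=1, swap(1,6) ⇒ [-5, -6, -1, 1, 8, 7, 5, -3, -2]
j=7: -3≤-2, i=2, swap(2,7) ⇒ [-5, -6, -3, 1, 8, 7, 5, -1, -2]
(after j=7) arr = [-5, -6, -3, 1, 8, 7, 5, -1, -2]

[-5, -6, -3, 1, 8, 7, 5, -1, -2]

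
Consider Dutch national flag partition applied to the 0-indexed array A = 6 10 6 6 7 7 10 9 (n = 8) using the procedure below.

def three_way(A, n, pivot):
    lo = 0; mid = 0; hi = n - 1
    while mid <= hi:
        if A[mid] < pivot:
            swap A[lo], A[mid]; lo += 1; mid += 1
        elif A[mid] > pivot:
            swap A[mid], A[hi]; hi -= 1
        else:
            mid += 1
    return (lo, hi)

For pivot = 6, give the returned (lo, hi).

lo=0 mid=0 hi=7
6=6: mid=1
10>6: swap(1,7), hi=6 ⇒ 6 9 6 6 7 7 10 10
9>6: swap(1,6), hi=5 ⇒ 6 10 6 6 7 7 9 10
10>6: swap(1,5), hi=4 ⇒ 6 7 6 6 7 10 9 10
7>6: swap(1,4), hi=3 ⇒ 6 7 6 6 7 10 9 10
7>6: swap(1,3), hi=2 ⇒ 6 6 6 7 7 10 9 10
6=6: mid=2
6=6: mid=3
done. lo=0 hi=2; A=6 6 6 7 7 10 9 10

(0, 2)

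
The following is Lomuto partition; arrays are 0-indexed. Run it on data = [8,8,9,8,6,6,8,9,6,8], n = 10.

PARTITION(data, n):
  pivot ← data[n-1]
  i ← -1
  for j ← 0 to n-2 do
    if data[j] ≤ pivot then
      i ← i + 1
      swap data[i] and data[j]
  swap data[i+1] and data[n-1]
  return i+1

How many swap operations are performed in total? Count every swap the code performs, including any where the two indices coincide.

pivot=8, i=-1
j=0: 8≤8, i=0, swap(0,0) ⇒ [8,8,9,8,6,6,8,9,6,8]
j=1: 8≤8, i=1, swap(1,1) ⇒ [8,8,9,8,6,6,8,9,6,8]
j=2: 9>8, skip
j=3: 8≤8, i=2, swap(2,3) ⇒ [8,8,8,9,6,6,8,9,6,8]
j=4: 6≤8, i=3, swap(3,4) ⇒ [8,8,8,6,9,6,8,9,6,8]
j=5: 6≤8, i=4, swap(4,5) ⇒ [8,8,8,6,6,9,8,9,6,8]
j=6: 8≤8, i=5, swap(5,6) ⇒ [8,8,8,6,6,8,9,9,6,8]
j=7: 9>8, skip
j=8: 6≤8, i=6, swap(6,8) ⇒ [8,8,8,6,6,8,6,9,9,8]
swap(7,9) ⇒ [8,8,8,6,6,8,6,8,9,9]; return 7

8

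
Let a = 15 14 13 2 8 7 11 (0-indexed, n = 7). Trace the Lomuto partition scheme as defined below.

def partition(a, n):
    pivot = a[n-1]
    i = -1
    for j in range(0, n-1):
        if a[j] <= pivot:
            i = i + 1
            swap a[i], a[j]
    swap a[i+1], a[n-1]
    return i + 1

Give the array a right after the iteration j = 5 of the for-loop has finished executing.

pivot = a[6] = 11; i = -1
j=0: a[0]=15 > 11 → no swap
j=1: a[1]=14 > 11 → no swap
j=2: a[2]=13 > 11 → no swap
j=3: a[3]=2 ≤ 11 → i=0, swap a[0],a[3] → 2 14 13 15 8 7 11
j=4: a[4]=8 ≤ 11 → i=1, swap a[1],a[4] → 2 8 13 15 14 7 11
j=5: a[5]=7 ≤ 11 → i=2, swap a[2],a[5] → 2 8 7 15 14 13 11
(after j=5) a = 2 8 7 15 14 13 11

2 8 7 15 14 13 11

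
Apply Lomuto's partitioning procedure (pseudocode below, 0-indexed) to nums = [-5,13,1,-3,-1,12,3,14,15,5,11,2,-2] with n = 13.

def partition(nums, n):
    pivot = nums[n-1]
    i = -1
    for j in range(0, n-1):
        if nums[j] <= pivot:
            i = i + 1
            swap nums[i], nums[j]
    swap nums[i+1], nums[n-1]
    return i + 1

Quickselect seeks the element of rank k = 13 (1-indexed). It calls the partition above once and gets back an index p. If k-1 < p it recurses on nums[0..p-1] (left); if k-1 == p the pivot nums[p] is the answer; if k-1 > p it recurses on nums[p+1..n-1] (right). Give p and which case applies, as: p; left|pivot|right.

pivot=-2, i=-1
j=0: -5≤-2, i=0, swap(0,0) ⇒ [-5,13,1,-3,-1,12,3,14,15,5,11,2,-2]
j=1: 13>-2, skip
j=2: 1>-2, skip
j=3: -3≤-2, i=1, swap(1,3) ⇒ [-5,-3,1,13,-1,12,3,14,15,5,11,2,-2]
j=4: -1>-2, skip
j=5: 12>-2, skip
j=6: 3>-2, skip
j=7: 14>-2, skip
j=8: 15>-2, skip
j=9: 5>-2, skip
j=10: 11>-2, skip
j=11: 2>-2, skip
swap(2,12) ⇒ [-5,-3,-2,13,-1,12,3,14,15,5,11,2,1]; return 2
p = 2; k-1 = 12 > 2 ⇒ right

2; right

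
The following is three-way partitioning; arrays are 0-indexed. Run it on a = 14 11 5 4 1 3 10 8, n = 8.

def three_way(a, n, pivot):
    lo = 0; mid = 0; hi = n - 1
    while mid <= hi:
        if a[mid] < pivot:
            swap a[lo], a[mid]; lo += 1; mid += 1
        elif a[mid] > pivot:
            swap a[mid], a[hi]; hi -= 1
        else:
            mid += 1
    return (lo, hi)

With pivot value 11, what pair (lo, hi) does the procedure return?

(6, 6)

pivot = 11; lo=0, mid=0, hi=7
a[mid]=14>11: swap a[0],a[7]; hi=6 → 8 11 5 4 1 3 10 14
a[mid]=8<11: swap a[0],a[0]; lo=1,mid=1 → 8 11 5 4 1 3 10 14
a[mid]=11=11: mid=2
a[mid]=5<11: swap a[1],a[2]; lo=2,mid=3 → 8 5 11 4 1 3 10 14
a[mid]=4<11: swap a[2],a[3]; lo=3,mid=4 → 8 5 4 11 1 3 10 14
a[mid]=1<11: swap a[3],a[4]; lo=4,mid=5 → 8 5 4 1 11 3 10 14
a[mid]=3<11: swap a[4],a[5]; lo=5,mid=6 → 8 5 4 1 3 11 10 14
a[mid]=10<11: swap a[5],a[6]; lo=6,mid=7 → 8 5 4 1 3 10 11 14
end: lo=6, hi=6; a = 8 5 4 1 3 10 11 14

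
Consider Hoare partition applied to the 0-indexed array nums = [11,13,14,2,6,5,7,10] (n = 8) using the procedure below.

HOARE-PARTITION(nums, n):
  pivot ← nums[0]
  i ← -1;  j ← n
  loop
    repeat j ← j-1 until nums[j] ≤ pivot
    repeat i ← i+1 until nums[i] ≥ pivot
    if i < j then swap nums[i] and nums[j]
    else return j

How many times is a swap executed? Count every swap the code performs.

3

pivot=11
j stops at 7 (10), i stops at 0 (11); swap ⇒ [10,13,14,2,6,5,7,11]
j stops at 6 (7), i stops at 1 (13); swap ⇒ [10,7,14,2,6,5,13,11]
j stops at 5 (5), i stops at 2 (14); swap ⇒ [10,7,5,2,6,14,13,11]
j stops at 4, i stops at 5; i≥j ⇒ return 4. nums=[10,7,5,2,6,14,13,11]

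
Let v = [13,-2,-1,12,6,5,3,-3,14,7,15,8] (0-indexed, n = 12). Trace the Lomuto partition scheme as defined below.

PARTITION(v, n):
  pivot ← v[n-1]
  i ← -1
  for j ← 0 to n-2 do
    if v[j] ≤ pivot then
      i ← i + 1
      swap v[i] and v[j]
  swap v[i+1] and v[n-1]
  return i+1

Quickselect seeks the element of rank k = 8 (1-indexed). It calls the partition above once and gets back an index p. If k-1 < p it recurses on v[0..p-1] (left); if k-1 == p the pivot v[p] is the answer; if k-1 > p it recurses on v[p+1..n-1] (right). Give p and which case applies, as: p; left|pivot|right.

7; pivot

pivot = v[11] = 8; i = -1
j=0: v[0]=13 > 8 → no swap
j=1: v[1]=-2 ≤ 8 → i=0, swap v[0],v[1] → [-2,13,-1,12,6,5,3,-3,14,7,15,8]
j=2: v[2]=-1 ≤ 8 → i=1, swap v[1],v[2] → [-2,-1,13,12,6,5,3,-3,14,7,15,8]
j=3: v[3]=12 > 8 → no swap
j=4: v[4]=6 ≤ 8 → i=2, swap v[2],v[4] → [-2,-1,6,12,13,5,3,-3,14,7,15,8]
j=5: v[5]=5 ≤ 8 → i=3, swap v[3],v[5] → [-2,-1,6,5,13,12,3,-3,14,7,15,8]
j=6: v[6]=3 ≤ 8 → i=4, swap v[4],v[6] → [-2,-1,6,5,3,12,13,-3,14,7,15,8]
j=7: v[7]=-3 ≤ 8 → i=5, swap v[5],v[7] → [-2,-1,6,5,3,-3,13,12,14,7,15,8]
j=8: v[8]=14 > 8 → no swap
j=9: v[9]=7 ≤ 8 → i=6, swap v[6],v[9] → [-2,-1,6,5,3,-3,7,12,14,13,15,8]
j=10: v[10]=15 > 8 → no swap
final swap v[7],v[11] → [-2,-1,6,5,3,-3,7,8,14,13,15,12]; return 7
p = 7; k-1 = 7 == 7 ⇒ pivot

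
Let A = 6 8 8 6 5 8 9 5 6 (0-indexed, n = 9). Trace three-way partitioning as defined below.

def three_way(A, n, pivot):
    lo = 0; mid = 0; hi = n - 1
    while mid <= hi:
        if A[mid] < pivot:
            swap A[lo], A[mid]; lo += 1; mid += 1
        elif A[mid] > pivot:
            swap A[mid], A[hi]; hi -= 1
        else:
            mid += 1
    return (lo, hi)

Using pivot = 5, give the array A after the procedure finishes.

5 5 6 8 8 9 8 6 6

pivot = 5; lo=0, mid=0, hi=8
A[mid]=6>5: swap A[0],A[8]; hi=7 → 6 8 8 6 5 8 9 5 6
A[mid]=6>5: swap A[0],A[7]; hi=6 → 5 8 8 6 5 8 9 6 6
A[mid]=5=5: mid=1
A[mid]=8>5: swap A[1],A[6]; hi=5 → 5 9 8 6 5 8 8 6 6
A[mid]=9>5: swap A[1],A[5]; hi=4 → 5 8 8 6 5 9 8 6 6
A[mid]=8>5: swap A[1],A[4]; hi=3 → 5 5 8 6 8 9 8 6 6
A[mid]=5=5: mid=2
A[mid]=8>5: swap A[2],A[3]; hi=2 → 5 5 6 8 8 9 8 6 6
A[mid]=6>5: swap A[2],A[2]; hi=1 → 5 5 6 8 8 9 8 6 6
end: lo=0, hi=1; A = 5 5 6 8 8 9 8 6 6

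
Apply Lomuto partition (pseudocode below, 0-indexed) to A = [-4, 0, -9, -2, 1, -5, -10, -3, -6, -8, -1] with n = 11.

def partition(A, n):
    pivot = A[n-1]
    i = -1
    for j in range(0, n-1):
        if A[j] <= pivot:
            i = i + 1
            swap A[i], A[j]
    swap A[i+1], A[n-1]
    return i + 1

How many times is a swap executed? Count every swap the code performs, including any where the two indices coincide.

pivot=-1, i=-1
j=0: -4≤-1, i=0, swap(0,0) ⇒ [-4, 0, -9, -2, 1, -5, -10, -3, -6, -8, -1]
j=1: 0>-1, skip
j=2: -9≤-1, i=1, swap(1,2) ⇒ [-4, -9, 0, -2, 1, -5, -10, -3, -6, -8, -1]
j=3: -2≤-1, i=2, swap(2,3) ⇒ [-4, -9, -2, 0, 1, -5, -10, -3, -6, -8, -1]
j=4: 1>-1, skip
j=5: -5≤-1, i=3, swap(3,5) ⇒ [-4, -9, -2, -5, 1, 0, -10, -3, -6, -8, -1]
j=6: -10≤-1, i=4, swap(4,6) ⇒ [-4, -9, -2, -5, -10, 0, 1, -3, -6, -8, -1]
j=7: -3≤-1, i=5, swap(5,7) ⇒ [-4, -9, -2, -5, -10, -3, 1, 0, -6, -8, -1]
j=8: -6≤-1, i=6, swap(6,8) ⇒ [-4, -9, -2, -5, -10, -3, -6, 0, 1, -8, -1]
j=9: -8≤-1, i=7, swap(7,9) ⇒ [-4, -9, -2, -5, -10, -3, -6, -8, 1, 0, -1]
swap(8,10) ⇒ [-4, -9, -2, -5, -10, -3, -6, -8, -1, 0, 1]; return 8

9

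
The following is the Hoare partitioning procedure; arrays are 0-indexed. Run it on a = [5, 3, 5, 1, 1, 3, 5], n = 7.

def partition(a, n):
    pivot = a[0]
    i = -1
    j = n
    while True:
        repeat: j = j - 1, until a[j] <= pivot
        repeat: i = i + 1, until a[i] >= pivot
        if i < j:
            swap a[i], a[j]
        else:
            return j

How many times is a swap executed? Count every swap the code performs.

2

pivot = a[0] = 5; i = -1, j = 7
j→6 (a[6]=5≤5), i→0 (a[0]=5≥5); i<j, swap → [5, 3, 5, 1, 1, 3, 5]
j→5 (a[5]=3≤5), i→2 (a[2]=5≥5); i<j, swap → [5, 3, 3, 1, 1, 5, 5]
j→4, i→5; i≥j, return j=4. a = [5, 3, 3, 1, 1, 5, 5]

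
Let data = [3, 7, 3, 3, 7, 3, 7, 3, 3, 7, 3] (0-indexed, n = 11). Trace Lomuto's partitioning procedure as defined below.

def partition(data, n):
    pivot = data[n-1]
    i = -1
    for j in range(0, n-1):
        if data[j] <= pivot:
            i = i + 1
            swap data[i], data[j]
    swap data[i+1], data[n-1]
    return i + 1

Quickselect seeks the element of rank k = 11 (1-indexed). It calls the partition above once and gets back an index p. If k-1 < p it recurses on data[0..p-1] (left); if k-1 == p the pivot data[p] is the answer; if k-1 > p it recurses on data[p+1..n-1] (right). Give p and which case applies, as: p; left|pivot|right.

6; right

pivot = data[10] = 3; i = -1
j=0: data[0]=3 ≤ 3 → i=0, swap data[0],data[0] (no change) → [3, 7, 3, 3, 7, 3, 7, 3, 3, 7, 3]
j=1: data[1]=7 > 3 → no swap
j=2: data[2]=3 ≤ 3 → i=1, swap data[1],data[2] → [3, 3, 7, 3, 7, 3, 7, 3, 3, 7, 3]
j=3: data[3]=3 ≤ 3 → i=2, swap data[2],data[3] → [3, 3, 3, 7, 7, 3, 7, 3, 3, 7, 3]
j=4: data[4]=7 > 3 → no swap
j=5: data[5]=3 ≤ 3 → i=3, swap data[3],data[5] → [3, 3, 3, 3, 7, 7, 7, 3, 3, 7, 3]
j=6: data[6]=7 > 3 → no swap
j=7: data[7]=3 ≤ 3 → i=4, swap data[4],data[7] → [3, 3, 3, 3, 3, 7, 7, 7, 3, 7, 3]
j=8: data[8]=3 ≤ 3 → i=5, swap data[5],data[8] → [3, 3, 3, 3, 3, 3, 7, 7, 7, 7, 3]
j=9: data[9]=7 > 3 → no swap
final swap data[6],data[10] → [3, 3, 3, 3, 3, 3, 3, 7, 7, 7, 7]; return 6
p = 6; k-1 = 10 > 6 ⇒ right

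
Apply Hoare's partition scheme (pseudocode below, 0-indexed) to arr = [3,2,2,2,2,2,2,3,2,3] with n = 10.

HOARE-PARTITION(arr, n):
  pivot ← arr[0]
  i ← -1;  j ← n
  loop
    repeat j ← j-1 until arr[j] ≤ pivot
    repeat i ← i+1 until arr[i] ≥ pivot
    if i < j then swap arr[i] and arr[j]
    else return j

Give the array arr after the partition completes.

[3,2,2,2,2,2,2,2,3,3]

pivot = arr[0] = 3; i = -1, j = 10
j→9 (arr[9]=3≤3), i→0 (arr[0]=3≥3); i<j, swap → [3,2,2,2,2,2,2,3,2,3]
j→8 (arr[8]=2≤3), i→7 (arr[7]=3≥3); i<j, swap → [3,2,2,2,2,2,2,2,3,3]
j→7, i→8; i≥j, return j=7. arr = [3,2,2,2,2,2,2,2,3,3]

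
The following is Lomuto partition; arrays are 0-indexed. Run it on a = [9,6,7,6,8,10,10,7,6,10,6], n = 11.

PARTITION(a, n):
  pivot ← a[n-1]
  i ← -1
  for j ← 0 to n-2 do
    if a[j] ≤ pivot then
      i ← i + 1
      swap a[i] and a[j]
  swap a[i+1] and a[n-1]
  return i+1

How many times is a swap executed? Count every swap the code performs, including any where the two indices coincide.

4

pivot=6, i=-1
j=0: 9>6, skip
j=1: 6≤6, i=0, swap(0,1) ⇒ [6,9,7,6,8,10,10,7,6,10,6]
j=2: 7>6, skip
j=3: 6≤6, i=1, swap(1,3) ⇒ [6,6,7,9,8,10,10,7,6,10,6]
j=4: 8>6, skip
j=5: 10>6, skip
j=6: 10>6, skip
j=7: 7>6, skip
j=8: 6≤6, i=2, swap(2,8) ⇒ [6,6,6,9,8,10,10,7,7,10,6]
j=9: 10>6, skip
swap(3,10) ⇒ [6,6,6,6,8,10,10,7,7,10,9]; return 3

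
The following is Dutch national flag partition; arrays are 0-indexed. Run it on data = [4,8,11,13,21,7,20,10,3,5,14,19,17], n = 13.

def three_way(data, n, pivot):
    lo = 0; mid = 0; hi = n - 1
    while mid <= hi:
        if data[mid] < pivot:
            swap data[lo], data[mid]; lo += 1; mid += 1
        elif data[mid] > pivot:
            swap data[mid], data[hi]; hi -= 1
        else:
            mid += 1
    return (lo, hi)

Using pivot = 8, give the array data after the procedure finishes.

pivot = 8; lo=0, mid=0, hi=12
data[mid]=4<8: swap data[0],data[0]; lo=1,mid=1 → [4,8,11,13,21,7,20,10,3,5,14,19,17]
data[mid]=8=8: mid=2
data[mid]=11>8: swap data[2],data[12]; hi=11 → [4,8,17,13,21,7,20,10,3,5,14,19,11]
data[mid]=17>8: swap data[2],data[11]; hi=10 → [4,8,19,13,21,7,20,10,3,5,14,17,11]
data[mid]=19>8: swap data[2],data[10]; hi=9 → [4,8,14,13,21,7,20,10,3,5,19,17,11]
data[mid]=14>8: swap data[2],data[9]; hi=8 → [4,8,5,13,21,7,20,10,3,14,19,17,11]
data[mid]=5<8: swap data[1],data[2]; lo=2,mid=3 → [4,5,8,13,21,7,20,10,3,14,19,17,11]
data[mid]=13>8: swap data[3],data[8]; hi=7 → [4,5,8,3,21,7,20,10,13,14,19,17,11]
data[mid]=3<8: swap data[2],data[3]; lo=3,mid=4 → [4,5,3,8,21,7,20,10,13,14,19,17,11]
data[mid]=21>8: swap data[4],data[7]; hi=6 → [4,5,3,8,10,7,20,21,13,14,19,17,11]
data[mid]=10>8: swap data[4],data[6]; hi=5 → [4,5,3,8,20,7,10,21,13,14,19,17,11]
data[mid]=20>8: swap data[4],data[5]; hi=4 → [4,5,3,8,7,20,10,21,13,14,19,17,11]
data[mid]=7<8: swap data[3],data[4]; lo=4,mid=5 → [4,5,3,7,8,20,10,21,13,14,19,17,11]
end: lo=4, hi=4; data = [4,5,3,7,8,20,10,21,13,14,19,17,11]

[4,5,3,7,8,20,10,21,13,14,19,17,11]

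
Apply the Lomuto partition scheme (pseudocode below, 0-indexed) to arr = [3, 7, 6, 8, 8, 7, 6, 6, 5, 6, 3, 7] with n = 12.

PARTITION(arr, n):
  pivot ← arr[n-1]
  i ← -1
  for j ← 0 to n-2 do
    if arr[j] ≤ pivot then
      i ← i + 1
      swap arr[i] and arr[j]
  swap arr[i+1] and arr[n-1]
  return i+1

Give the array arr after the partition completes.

[3, 7, 6, 7, 6, 6, 5, 6, 3, 7, 8, 8]

pivot = arr[11] = 7; i = -1
j=0: arr[0]=3 ≤ 7 → i=0, swap arr[0],arr[0] (no change) → [3, 7, 6, 8, 8, 7, 6, 6, 5, 6, 3, 7]
j=1: arr[1]=7 ≤ 7 → i=1, swap arr[1],arr[1] (no change) → [3, 7, 6, 8, 8, 7, 6, 6, 5, 6, 3, 7]
j=2: arr[2]=6 ≤ 7 → i=2, swap arr[2],arr[2] (no change) → [3, 7, 6, 8, 8, 7, 6, 6, 5, 6, 3, 7]
j=3: arr[3]=8 > 7 → no swap
j=4: arr[4]=8 > 7 → no swap
j=5: arr[5]=7 ≤ 7 → i=3, swap arr[3],arr[5] → [3, 7, 6, 7, 8, 8, 6, 6, 5, 6, 3, 7]
j=6: arr[6]=6 ≤ 7 → i=4, swap arr[4],arr[6] → [3, 7, 6, 7, 6, 8, 8, 6, 5, 6, 3, 7]
j=7: arr[7]=6 ≤ 7 → i=5, swap arr[5],arr[7] → [3, 7, 6, 7, 6, 6, 8, 8, 5, 6, 3, 7]
j=8: arr[8]=5 ≤ 7 → i=6, swap arr[6],arr[8] → [3, 7, 6, 7, 6, 6, 5, 8, 8, 6, 3, 7]
j=9: arr[9]=6 ≤ 7 → i=7, swap arr[7],arr[9] → [3, 7, 6, 7, 6, 6, 5, 6, 8, 8, 3, 7]
j=10: arr[10]=3 ≤ 7 → i=8, swap arr[8],arr[10] → [3, 7, 6, 7, 6, 6, 5, 6, 3, 8, 8, 7]
final swap arr[9],arr[11] → [3, 7, 6, 7, 6, 6, 5, 6, 3, 7, 8, 8]; return 9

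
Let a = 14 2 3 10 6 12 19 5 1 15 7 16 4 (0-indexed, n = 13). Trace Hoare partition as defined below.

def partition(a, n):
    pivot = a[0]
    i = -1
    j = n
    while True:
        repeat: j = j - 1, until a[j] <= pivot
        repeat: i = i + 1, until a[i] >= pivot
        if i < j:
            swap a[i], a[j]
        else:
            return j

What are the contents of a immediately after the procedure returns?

pivot=14
j stops at 12 (4), i stops at 0 (14); swap ⇒ 4 2 3 10 6 12 19 5 1 15 7 16 14
j stops at 10 (7), i stops at 6 (19); swap ⇒ 4 2 3 10 6 12 7 5 1 15 19 16 14
j stops at 8, i stops at 9; i≥j ⇒ return 8. a=4 2 3 10 6 12 7 5 1 15 19 16 14

4 2 3 10 6 12 7 5 1 15 19 16 14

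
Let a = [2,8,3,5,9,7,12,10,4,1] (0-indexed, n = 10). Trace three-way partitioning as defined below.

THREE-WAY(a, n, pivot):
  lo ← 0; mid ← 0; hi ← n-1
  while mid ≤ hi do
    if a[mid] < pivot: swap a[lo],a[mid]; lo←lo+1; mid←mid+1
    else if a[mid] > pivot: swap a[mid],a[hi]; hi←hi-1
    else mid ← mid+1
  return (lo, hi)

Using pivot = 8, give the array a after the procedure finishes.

[2,3,5,1,7,4,8,10,12,9]

pivot = 8; lo=0, mid=0, hi=9
a[mid]=2<8: swap a[0],a[0]; lo=1,mid=1 → [2,8,3,5,9,7,12,10,4,1]
a[mid]=8=8: mid=2
a[mid]=3<8: swap a[1],a[2]; lo=2,mid=3 → [2,3,8,5,9,7,12,10,4,1]
a[mid]=5<8: swap a[2],a[3]; lo=3,mid=4 → [2,3,5,8,9,7,12,10,4,1]
a[mid]=9>8: swap a[4],a[9]; hi=8 → [2,3,5,8,1,7,12,10,4,9]
a[mid]=1<8: swap a[3],a[4]; lo=4,mid=5 → [2,3,5,1,8,7,12,10,4,9]
a[mid]=7<8: swap a[4],a[5]; lo=5,mid=6 → [2,3,5,1,7,8,12,10,4,9]
a[mid]=12>8: swap a[6],a[8]; hi=7 → [2,3,5,1,7,8,4,10,12,9]
a[mid]=4<8: swap a[5],a[6]; lo=6,mid=7 → [2,3,5,1,7,4,8,10,12,9]
a[mid]=10>8: swap a[7],a[7]; hi=6 → [2,3,5,1,7,4,8,10,12,9]
end: lo=6, hi=6; a = [2,3,5,1,7,4,8,10,12,9]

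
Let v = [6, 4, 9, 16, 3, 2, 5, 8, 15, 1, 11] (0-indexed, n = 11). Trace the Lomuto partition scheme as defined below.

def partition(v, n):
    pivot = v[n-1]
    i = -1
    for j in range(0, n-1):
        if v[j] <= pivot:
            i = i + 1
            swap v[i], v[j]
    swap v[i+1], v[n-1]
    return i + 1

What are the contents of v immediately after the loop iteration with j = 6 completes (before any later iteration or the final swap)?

[6, 4, 9, 3, 2, 5, 16, 8, 15, 1, 11]

pivot = v[10] = 11; i = -1
j=0: v[0]=6 ≤ 11 → i=0, swap v[0],v[0] (no change) → [6, 4, 9, 16, 3, 2, 5, 8, 15, 1, 11]
j=1: v[1]=4 ≤ 11 → i=1, swap v[1],v[1] (no change) → [6, 4, 9, 16, 3, 2, 5, 8, 15, 1, 11]
j=2: v[2]=9 ≤ 11 → i=2, swap v[2],v[2] (no change) → [6, 4, 9, 16, 3, 2, 5, 8, 15, 1, 11]
j=3: v[3]=16 > 11 → no swap
j=4: v[4]=3 ≤ 11 → i=3, swap v[3],v[4] → [6, 4, 9, 3, 16, 2, 5, 8, 15, 1, 11]
j=5: v[5]=2 ≤ 11 → i=4, swap v[4],v[5] → [6, 4, 9, 3, 2, 16, 5, 8, 15, 1, 11]
j=6: v[6]=5 ≤ 11 → i=5, swap v[5],v[6] → [6, 4, 9, 3, 2, 5, 16, 8, 15, 1, 11]
(after j=6) v = [6, 4, 9, 3, 2, 5, 16, 8, 15, 1, 11]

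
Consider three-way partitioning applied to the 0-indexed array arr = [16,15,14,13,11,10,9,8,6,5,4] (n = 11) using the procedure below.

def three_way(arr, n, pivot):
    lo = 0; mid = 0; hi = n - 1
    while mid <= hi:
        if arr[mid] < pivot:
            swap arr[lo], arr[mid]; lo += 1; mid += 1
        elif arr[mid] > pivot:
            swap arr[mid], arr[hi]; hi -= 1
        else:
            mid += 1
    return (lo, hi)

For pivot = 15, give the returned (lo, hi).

(9, 9)

lo=0 mid=0 hi=10
16>15: swap(0,10), hi=9 ⇒ [4,15,14,13,11,10,9,8,6,5,16]
4<15: swap(0,0), lo=1 mid=1 ⇒ [4,15,14,13,11,10,9,8,6,5,16]
15=15: mid=2
14<15: swap(1,2), lo=2 mid=3 ⇒ [4,14,15,13,11,10,9,8,6,5,16]
13<15: swap(2,3), lo=3 mid=4 ⇒ [4,14,13,15,11,10,9,8,6,5,16]
11<15: swap(3,4), lo=4 mid=5 ⇒ [4,14,13,11,15,10,9,8,6,5,16]
10<15: swap(4,5), lo=5 mid=6 ⇒ [4,14,13,11,10,15,9,8,6,5,16]
9<15: swap(5,6), lo=6 mid=7 ⇒ [4,14,13,11,10,9,15,8,6,5,16]
8<15: swap(6,7), lo=7 mid=8 ⇒ [4,14,13,11,10,9,8,15,6,5,16]
6<15: swap(7,8), lo=8 mid=9 ⇒ [4,14,13,11,10,9,8,6,15,5,16]
5<15: swap(8,9), lo=9 mid=10 ⇒ [4,14,13,11,10,9,8,6,5,15,16]
done. lo=9 hi=9; arr=[4,14,13,11,10,9,8,6,5,15,16]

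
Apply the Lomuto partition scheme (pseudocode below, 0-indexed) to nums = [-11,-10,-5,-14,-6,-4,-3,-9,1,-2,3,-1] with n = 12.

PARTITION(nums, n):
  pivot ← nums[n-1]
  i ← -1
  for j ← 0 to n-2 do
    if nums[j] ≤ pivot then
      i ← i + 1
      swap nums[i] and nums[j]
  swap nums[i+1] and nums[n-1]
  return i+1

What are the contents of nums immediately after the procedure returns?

[-11,-10,-5,-14,-6,-4,-3,-9,-2,-1,3,1]

pivot = nums[11] = -1; i = -1
j=0: nums[0]=-11 ≤ -1 → i=0, swap nums[0],nums[0] (no change) → [-11,-10,-5,-14,-6,-4,-3,-9,1,-2,3,-1]
j=1: nums[1]=-10 ≤ -1 → i=1, swap nums[1],nums[1] (no change) → [-11,-10,-5,-14,-6,-4,-3,-9,1,-2,3,-1]
j=2: nums[2]=-5 ≤ -1 → i=2, swap nums[2],nums[2] (no change) → [-11,-10,-5,-14,-6,-4,-3,-9,1,-2,3,-1]
j=3: nums[3]=-14 ≤ -1 → i=3, swap nums[3],nums[3] (no change) → [-11,-10,-5,-14,-6,-4,-3,-9,1,-2,3,-1]
j=4: nums[4]=-6 ≤ -1 → i=4, swap nums[4],nums[4] (no change) → [-11,-10,-5,-14,-6,-4,-3,-9,1,-2,3,-1]
j=5: nums[5]=-4 ≤ -1 → i=5, swap nums[5],nums[5] (no change) → [-11,-10,-5,-14,-6,-4,-3,-9,1,-2,3,-1]
j=6: nums[6]=-3 ≤ -1 → i=6, swap nums[6],nums[6] (no change) → [-11,-10,-5,-14,-6,-4,-3,-9,1,-2,3,-1]
j=7: nums[7]=-9 ≤ -1 → i=7, swap nums[7],nums[7] (no change) → [-11,-10,-5,-14,-6,-4,-3,-9,1,-2,3,-1]
j=8: nums[8]=1 > -1 → no swap
j=9: nums[9]=-2 ≤ -1 → i=8, swap nums[8],nums[9] → [-11,-10,-5,-14,-6,-4,-3,-9,-2,1,3,-1]
j=10: nums[10]=3 > -1 → no swap
final swap nums[9],nums[11] → [-11,-10,-5,-14,-6,-4,-3,-9,-2,-1,3,1]; return 9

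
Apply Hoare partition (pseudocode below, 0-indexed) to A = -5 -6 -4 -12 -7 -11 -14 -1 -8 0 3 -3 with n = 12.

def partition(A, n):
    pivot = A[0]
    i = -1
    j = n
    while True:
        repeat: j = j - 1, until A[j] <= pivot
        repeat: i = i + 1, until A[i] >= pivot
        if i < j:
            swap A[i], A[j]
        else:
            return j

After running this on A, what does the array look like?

pivot=-5
j stops at 8 (-8), i stops at 0 (-5); swap ⇒ -8 -6 -4 -12 -7 -11 -14 -1 -5 0 3 -3
j stops at 6 (-14), i stops at 2 (-4); swap ⇒ -8 -6 -14 -12 -7 -11 -4 -1 -5 0 3 -3
j stops at 5, i stops at 6; i≥j ⇒ return 5. A=-8 -6 -14 -12 -7 -11 -4 -1 -5 0 3 -3

-8 -6 -14 -12 -7 -11 -4 -1 -5 0 3 -3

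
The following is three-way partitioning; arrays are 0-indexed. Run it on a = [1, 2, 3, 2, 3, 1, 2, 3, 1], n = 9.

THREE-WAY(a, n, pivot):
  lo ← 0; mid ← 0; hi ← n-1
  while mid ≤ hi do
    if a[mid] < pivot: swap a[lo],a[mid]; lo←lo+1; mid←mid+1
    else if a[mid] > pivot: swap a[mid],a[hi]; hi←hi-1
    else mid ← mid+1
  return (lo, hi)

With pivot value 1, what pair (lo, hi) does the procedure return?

pivot = 1; lo=0, mid=0, hi=8
a[mid]=1=1: mid=1
a[mid]=2>1: swap a[1],a[8]; hi=7 → [1, 1, 3, 2, 3, 1, 2, 3, 2]
a[mid]=1=1: mid=2
a[mid]=3>1: swap a[2],a[7]; hi=6 → [1, 1, 3, 2, 3, 1, 2, 3, 2]
a[mid]=3>1: swap a[2],a[6]; hi=5 → [1, 1, 2, 2, 3, 1, 3, 3, 2]
a[mid]=2>1: swap a[2],a[5]; hi=4 → [1, 1, 1, 2, 3, 2, 3, 3, 2]
a[mid]=1=1: mid=3
a[mid]=2>1: swap a[3],a[4]; hi=3 → [1, 1, 1, 3, 2, 2, 3, 3, 2]
a[mid]=3>1: swap a[3],a[3]; hi=2 → [1, 1, 1, 3, 2, 2, 3, 3, 2]
end: lo=0, hi=2; a = [1, 1, 1, 3, 2, 2, 3, 3, 2]

(0, 2)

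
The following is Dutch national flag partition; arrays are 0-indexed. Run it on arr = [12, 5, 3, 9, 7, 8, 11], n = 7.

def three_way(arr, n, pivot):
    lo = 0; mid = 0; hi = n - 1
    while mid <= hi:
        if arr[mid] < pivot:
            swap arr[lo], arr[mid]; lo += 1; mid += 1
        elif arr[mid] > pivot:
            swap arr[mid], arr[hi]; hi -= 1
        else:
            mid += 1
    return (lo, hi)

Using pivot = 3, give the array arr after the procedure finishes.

[3, 5, 9, 7, 8, 11, 12]

pivot = 3; lo=0, mid=0, hi=6
arr[mid]=12>3: swap arr[0],arr[6]; hi=5 → [11, 5, 3, 9, 7, 8, 12]
arr[mid]=11>3: swap arr[0],arr[5]; hi=4 → [8, 5, 3, 9, 7, 11, 12]
arr[mid]=8>3: swap arr[0],arr[4]; hi=3 → [7, 5, 3, 9, 8, 11, 12]
arr[mid]=7>3: swap arr[0],arr[3]; hi=2 → [9, 5, 3, 7, 8, 11, 12]
arr[mid]=9>3: swap arr[0],arr[2]; hi=1 → [3, 5, 9, 7, 8, 11, 12]
arr[mid]=3=3: mid=1
arr[mid]=5>3: swap arr[1],arr[1]; hi=0 → [3, 5, 9, 7, 8, 11, 12]
end: lo=0, hi=0; arr = [3, 5, 9, 7, 8, 11, 12]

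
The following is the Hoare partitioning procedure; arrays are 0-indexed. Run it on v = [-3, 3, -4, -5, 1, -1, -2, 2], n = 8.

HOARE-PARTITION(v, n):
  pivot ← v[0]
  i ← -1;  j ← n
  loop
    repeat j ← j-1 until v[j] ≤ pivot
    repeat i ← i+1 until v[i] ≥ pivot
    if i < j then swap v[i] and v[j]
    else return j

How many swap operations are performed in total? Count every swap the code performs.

2

pivot=-3
j stops at 3 (-5), i stops at 0 (-3); swap ⇒ [-5, 3, -4, -3, 1, -1, -2, 2]
j stops at 2 (-4), i stops at 1 (3); swap ⇒ [-5, -4, 3, -3, 1, -1, -2, 2]
j stops at 1, i stops at 2; i≥j ⇒ return 1. v=[-5, -4, 3, -3, 1, -1, -2, 2]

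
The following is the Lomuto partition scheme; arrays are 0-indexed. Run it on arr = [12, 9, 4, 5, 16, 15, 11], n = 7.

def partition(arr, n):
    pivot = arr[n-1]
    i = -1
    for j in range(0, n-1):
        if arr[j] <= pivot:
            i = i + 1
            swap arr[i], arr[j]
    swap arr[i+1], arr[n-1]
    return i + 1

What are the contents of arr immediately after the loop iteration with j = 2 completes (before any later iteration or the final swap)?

[9, 4, 12, 5, 16, 15, 11]

pivot = arr[6] = 11; i = -1
j=0: arr[0]=12 > 11 → no swap
j=1: arr[1]=9 ≤ 11 → i=0, swap arr[0],arr[1] → [9, 12, 4, 5, 16, 15, 11]
j=2: arr[2]=4 ≤ 11 → i=1, swap arr[1],arr[2] → [9, 4, 12, 5, 16, 15, 11]
(after j=2) arr = [9, 4, 12, 5, 16, 15, 11]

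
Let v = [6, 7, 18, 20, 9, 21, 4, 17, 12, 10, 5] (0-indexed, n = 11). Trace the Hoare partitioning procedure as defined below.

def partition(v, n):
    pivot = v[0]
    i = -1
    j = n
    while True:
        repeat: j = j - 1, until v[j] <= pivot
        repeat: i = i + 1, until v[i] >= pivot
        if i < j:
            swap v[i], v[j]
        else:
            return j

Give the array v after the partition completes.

pivot=6
j stops at 10 (5), i stops at 0 (6); swap ⇒ [5, 7, 18, 20, 9, 21, 4, 17, 12, 10, 6]
j stops at 6 (4), i stops at 1 (7); swap ⇒ [5, 4, 18, 20, 9, 21, 7, 17, 12, 10, 6]
j stops at 1, i stops at 2; i≥j ⇒ return 1. v=[5, 4, 18, 20, 9, 21, 7, 17, 12, 10, 6]

[5, 4, 18, 20, 9, 21, 7, 17, 12, 10, 6]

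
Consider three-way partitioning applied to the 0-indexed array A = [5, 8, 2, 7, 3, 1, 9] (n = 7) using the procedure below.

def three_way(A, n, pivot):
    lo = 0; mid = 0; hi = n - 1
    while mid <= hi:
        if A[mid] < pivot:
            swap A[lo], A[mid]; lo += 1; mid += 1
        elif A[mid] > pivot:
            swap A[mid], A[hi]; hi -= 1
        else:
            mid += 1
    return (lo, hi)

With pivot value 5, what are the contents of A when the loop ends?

[1, 2, 3, 5, 7, 9, 8]

pivot = 5; lo=0, mid=0, hi=6
A[mid]=5=5: mid=1
A[mid]=8>5: swap A[1],A[6]; hi=5 → [5, 9, 2, 7, 3, 1, 8]
A[mid]=9>5: swap A[1],A[5]; hi=4 → [5, 1, 2, 7, 3, 9, 8]
A[mid]=1<5: swap A[0],A[1]; lo=1,mid=2 → [1, 5, 2, 7, 3, 9, 8]
A[mid]=2<5: swap A[1],A[2]; lo=2,mid=3 → [1, 2, 5, 7, 3, 9, 8]
A[mid]=7>5: swap A[3],A[4]; hi=3 → [1, 2, 5, 3, 7, 9, 8]
A[mid]=3<5: swap A[2],A[3]; lo=3,mid=4 → [1, 2, 3, 5, 7, 9, 8]
end: lo=3, hi=3; A = [1, 2, 3, 5, 7, 9, 8]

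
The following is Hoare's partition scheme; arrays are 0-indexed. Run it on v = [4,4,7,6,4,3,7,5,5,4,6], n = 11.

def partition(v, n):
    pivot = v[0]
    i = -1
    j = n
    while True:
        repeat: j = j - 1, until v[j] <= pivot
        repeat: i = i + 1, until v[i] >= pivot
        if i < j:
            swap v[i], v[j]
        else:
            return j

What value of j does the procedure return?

2

pivot=4
j stops at 9 (4), i stops at 0 (4); swap ⇒ [4,4,7,6,4,3,7,5,5,4,6]
j stops at 5 (3), i stops at 1 (4); swap ⇒ [4,3,7,6,4,4,7,5,5,4,6]
j stops at 4 (4), i stops at 2 (7); swap ⇒ [4,3,4,6,7,4,7,5,5,4,6]
j stops at 2, i stops at 3; i≥j ⇒ return 2. v=[4,3,4,6,7,4,7,5,5,4,6]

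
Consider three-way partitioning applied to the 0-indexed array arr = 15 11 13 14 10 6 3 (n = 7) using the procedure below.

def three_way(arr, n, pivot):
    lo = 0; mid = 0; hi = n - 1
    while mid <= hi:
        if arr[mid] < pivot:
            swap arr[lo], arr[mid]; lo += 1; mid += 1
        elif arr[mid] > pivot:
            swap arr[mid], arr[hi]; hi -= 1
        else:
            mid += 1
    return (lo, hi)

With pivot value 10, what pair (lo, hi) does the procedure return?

pivot = 10; lo=0, mid=0, hi=6
arr[mid]=15>10: swap arr[0],arr[6]; hi=5 → 3 11 13 14 10 6 15
arr[mid]=3<10: swap arr[0],arr[0]; lo=1,mid=1 → 3 11 13 14 10 6 15
arr[mid]=11>10: swap arr[1],arr[5]; hi=4 → 3 6 13 14 10 11 15
arr[mid]=6<10: swap arr[1],arr[1]; lo=2,mid=2 → 3 6 13 14 10 11 15
arr[mid]=13>10: swap arr[2],arr[4]; hi=3 → 3 6 10 14 13 11 15
arr[mid]=10=10: mid=3
arr[mid]=14>10: swap arr[3],arr[3]; hi=2 → 3 6 10 14 13 11 15
end: lo=2, hi=2; arr = 3 6 10 14 13 11 15

(2, 2)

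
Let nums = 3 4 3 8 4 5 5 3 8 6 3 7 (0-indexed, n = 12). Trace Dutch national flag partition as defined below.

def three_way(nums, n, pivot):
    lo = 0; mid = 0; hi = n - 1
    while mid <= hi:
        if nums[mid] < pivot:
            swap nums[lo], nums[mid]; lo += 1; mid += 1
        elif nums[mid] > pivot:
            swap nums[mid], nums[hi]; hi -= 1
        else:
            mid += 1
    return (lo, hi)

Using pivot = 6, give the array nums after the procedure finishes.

3 4 3 3 4 5 5 3 6 8 7 8

lo=0 mid=0 hi=11
3<6: swap(0,0), lo=1 mid=1 ⇒ 3 4 3 8 4 5 5 3 8 6 3 7
4<6: swap(1,1), lo=2 mid=2 ⇒ 3 4 3 8 4 5 5 3 8 6 3 7
3<6: swap(2,2), lo=3 mid=3 ⇒ 3 4 3 8 4 5 5 3 8 6 3 7
8>6: swap(3,11), hi=10 ⇒ 3 4 3 7 4 5 5 3 8 6 3 8
7>6: swap(3,10), hi=9 ⇒ 3 4 3 3 4 5 5 3 8 6 7 8
3<6: swap(3,3), lo=4 mid=4 ⇒ 3 4 3 3 4 5 5 3 8 6 7 8
4<6: swap(4,4), lo=5 mid=5 ⇒ 3 4 3 3 4 5 5 3 8 6 7 8
5<6: swap(5,5), lo=6 mid=6 ⇒ 3 4 3 3 4 5 5 3 8 6 7 8
5<6: swap(6,6), lo=7 mid=7 ⇒ 3 4 3 3 4 5 5 3 8 6 7 8
3<6: swap(7,7), lo=8 mid=8 ⇒ 3 4 3 3 4 5 5 3 8 6 7 8
8>6: swap(8,9), hi=8 ⇒ 3 4 3 3 4 5 5 3 6 8 7 8
6=6: mid=9
done. lo=8 hi=8; nums=3 4 3 3 4 5 5 3 6 8 7 8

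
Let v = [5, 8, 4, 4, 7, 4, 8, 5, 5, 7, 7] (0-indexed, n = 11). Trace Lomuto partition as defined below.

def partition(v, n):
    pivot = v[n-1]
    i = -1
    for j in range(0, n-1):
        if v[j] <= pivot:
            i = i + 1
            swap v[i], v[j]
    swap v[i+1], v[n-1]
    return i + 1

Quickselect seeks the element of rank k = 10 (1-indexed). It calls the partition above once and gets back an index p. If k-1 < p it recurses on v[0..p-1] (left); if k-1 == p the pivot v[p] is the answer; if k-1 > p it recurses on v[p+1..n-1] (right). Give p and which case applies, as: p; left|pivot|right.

pivot=7, i=-1
j=0: 5≤7, i=0, swap(0,0) ⇒ [5, 8, 4, 4, 7, 4, 8, 5, 5, 7, 7]
j=1: 8>7, skip
j=2: 4≤7, i=1, swap(1,2) ⇒ [5, 4, 8, 4, 7, 4, 8, 5, 5, 7, 7]
j=3: 4≤7, i=2, swap(2,3) ⇒ [5, 4, 4, 8, 7, 4, 8, 5, 5, 7, 7]
j=4: 7≤7, i=3, swap(3,4) ⇒ [5, 4, 4, 7, 8, 4, 8, 5, 5, 7, 7]
j=5: 4≤7, i=4, swap(4,5) ⇒ [5, 4, 4, 7, 4, 8, 8, 5, 5, 7, 7]
j=6: 8>7, skip
j=7: 5≤7, i=5, swap(5,7) ⇒ [5, 4, 4, 7, 4, 5, 8, 8, 5, 7, 7]
j=8: 5≤7, i=6, swap(6,8) ⇒ [5, 4, 4, 7, 4, 5, 5, 8, 8, 7, 7]
j=9: 7≤7, i=7, swap(7,9) ⇒ [5, 4, 4, 7, 4, 5, 5, 7, 8, 8, 7]
swap(8,10) ⇒ [5, 4, 4, 7, 4, 5, 5, 7, 7, 8, 8]; return 8
p = 8; k-1 = 9 > 8 ⇒ right

8; right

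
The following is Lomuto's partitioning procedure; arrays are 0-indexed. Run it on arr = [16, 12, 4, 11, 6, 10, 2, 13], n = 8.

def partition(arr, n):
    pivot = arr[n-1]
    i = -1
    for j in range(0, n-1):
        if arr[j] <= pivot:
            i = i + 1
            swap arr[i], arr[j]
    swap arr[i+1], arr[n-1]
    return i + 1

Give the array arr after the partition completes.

pivot = arr[7] = 13; i = -1
j=0: arr[0]=16 > 13 → no swap
j=1: arr[1]=12 ≤ 13 → i=0, swap arr[0],arr[1] → [12, 16, 4, 11, 6, 10, 2, 13]
j=2: arr[2]=4 ≤ 13 → i=1, swap arr[1],arr[2] → [12, 4, 16, 11, 6, 10, 2, 13]
j=3: arr[3]=11 ≤ 13 → i=2, swap arr[2],arr[3] → [12, 4, 11, 16, 6, 10, 2, 13]
j=4: arr[4]=6 ≤ 13 → i=3, swap arr[3],arr[4] → [12, 4, 11, 6, 16, 10, 2, 13]
j=5: arr[5]=10 ≤ 13 → i=4, swap arr[4],arr[5] → [12, 4, 11, 6, 10, 16, 2, 13]
j=6: arr[6]=2 ≤ 13 → i=5, swap arr[5],arr[6] → [12, 4, 11, 6, 10, 2, 16, 13]
final swap arr[6],arr[7] → [12, 4, 11, 6, 10, 2, 13, 16]; return 6

[12, 4, 11, 6, 10, 2, 13, 16]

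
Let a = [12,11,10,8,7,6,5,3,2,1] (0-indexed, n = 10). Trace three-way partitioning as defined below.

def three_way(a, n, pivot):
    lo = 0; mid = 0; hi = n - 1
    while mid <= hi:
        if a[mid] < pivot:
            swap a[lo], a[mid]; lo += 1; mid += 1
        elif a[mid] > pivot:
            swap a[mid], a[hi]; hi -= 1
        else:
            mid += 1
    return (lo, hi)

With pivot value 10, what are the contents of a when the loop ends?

[1,2,8,7,6,5,3,10,11,12]

pivot = 10; lo=0, mid=0, hi=9
a[mid]=12>10: swap a[0],a[9]; hi=8 → [1,11,10,8,7,6,5,3,2,12]
a[mid]=1<10: swap a[0],a[0]; lo=1,mid=1 → [1,11,10,8,7,6,5,3,2,12]
a[mid]=11>10: swap a[1],a[8]; hi=7 → [1,2,10,8,7,6,5,3,11,12]
a[mid]=2<10: swap a[1],a[1]; lo=2,mid=2 → [1,2,10,8,7,6,5,3,11,12]
a[mid]=10=10: mid=3
a[mid]=8<10: swap a[2],a[3]; lo=3,mid=4 → [1,2,8,10,7,6,5,3,11,12]
a[mid]=7<10: swap a[3],a[4]; lo=4,mid=5 → [1,2,8,7,10,6,5,3,11,12]
a[mid]=6<10: swap a[4],a[5]; lo=5,mid=6 → [1,2,8,7,6,10,5,3,11,12]
a[mid]=5<10: swap a[5],a[6]; lo=6,mid=7 → [1,2,8,7,6,5,10,3,11,12]
a[mid]=3<10: swap a[6],a[7]; lo=7,mid=8 → [1,2,8,7,6,5,3,10,11,12]
end: lo=7, hi=7; a = [1,2,8,7,6,5,3,10,11,12]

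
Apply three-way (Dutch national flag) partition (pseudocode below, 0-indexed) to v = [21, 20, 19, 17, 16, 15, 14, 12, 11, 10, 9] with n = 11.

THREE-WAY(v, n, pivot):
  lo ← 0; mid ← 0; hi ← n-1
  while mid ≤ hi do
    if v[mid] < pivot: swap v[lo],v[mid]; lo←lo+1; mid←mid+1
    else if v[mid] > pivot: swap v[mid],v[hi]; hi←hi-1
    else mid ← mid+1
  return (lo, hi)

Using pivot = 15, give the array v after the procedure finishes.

pivot = 15; lo=0, mid=0, hi=10
v[mid]=21>15: swap v[0],v[10]; hi=9 → [9, 20, 19, 17, 16, 15, 14, 12, 11, 10, 21]
v[mid]=9<15: swap v[0],v[0]; lo=1,mid=1 → [9, 20, 19, 17, 16, 15, 14, 12, 11, 10, 21]
v[mid]=20>15: swap v[1],v[9]; hi=8 → [9, 10, 19, 17, 16, 15, 14, 12, 11, 20, 21]
v[mid]=10<15: swap v[1],v[1]; lo=2,mid=2 → [9, 10, 19, 17, 16, 15, 14, 12, 11, 20, 21]
v[mid]=19>15: swap v[2],v[8]; hi=7 → [9, 10, 11, 17, 16, 15, 14, 12, 19, 20, 21]
v[mid]=11<15: swap v[2],v[2]; lo=3,mid=3 → [9, 10, 11, 17, 16, 15, 14, 12, 19, 20, 21]
v[mid]=17>15: swap v[3],v[7]; hi=6 → [9, 10, 11, 12, 16, 15, 14, 17, 19, 20, 21]
v[mid]=12<15: swap v[3],v[3]; lo=4,mid=4 → [9, 10, 11, 12, 16, 15, 14, 17, 19, 20, 21]
v[mid]=16>15: swap v[4],v[6]; hi=5 → [9, 10, 11, 12, 14, 15, 16, 17, 19, 20, 21]
v[mid]=14<15: swap v[4],v[4]; lo=5,mid=5 → [9, 10, 11, 12, 14, 15, 16, 17, 19, 20, 21]
v[mid]=15=15: mid=6
end: lo=5, hi=5; v = [9, 10, 11, 12, 14, 15, 16, 17, 19, 20, 21]

[9, 10, 11, 12, 14, 15, 16, 17, 19, 20, 21]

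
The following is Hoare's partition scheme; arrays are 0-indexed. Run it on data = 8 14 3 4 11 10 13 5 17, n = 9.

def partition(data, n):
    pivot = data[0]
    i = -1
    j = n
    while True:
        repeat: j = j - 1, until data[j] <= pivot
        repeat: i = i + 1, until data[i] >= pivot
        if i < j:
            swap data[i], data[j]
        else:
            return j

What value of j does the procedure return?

pivot = data[0] = 8; i = -1, j = 9
j→7 (data[7]=5≤8), i→0 (data[0]=8≥8); i<j, swap → 5 14 3 4 11 10 13 8 17
j→3 (data[3]=4≤8), i→1 (data[1]=14≥8); i<j, swap → 5 4 3 14 11 10 13 8 17
j→2, i→3; i≥j, return j=2. data = 5 4 3 14 11 10 13 8 17

2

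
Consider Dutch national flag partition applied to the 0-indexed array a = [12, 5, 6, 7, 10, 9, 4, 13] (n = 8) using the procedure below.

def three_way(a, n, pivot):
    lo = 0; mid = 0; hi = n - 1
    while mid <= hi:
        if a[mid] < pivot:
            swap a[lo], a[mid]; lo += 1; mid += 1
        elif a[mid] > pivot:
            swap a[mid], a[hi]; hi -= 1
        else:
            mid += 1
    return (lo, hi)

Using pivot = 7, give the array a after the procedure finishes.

[4, 5, 6, 7, 9, 10, 13, 12]

lo=0 mid=0 hi=7
12>7: swap(0,7), hi=6 ⇒ [13, 5, 6, 7, 10, 9, 4, 12]
13>7: swap(0,6), hi=5 ⇒ [4, 5, 6, 7, 10, 9, 13, 12]
4<7: swap(0,0), lo=1 mid=1 ⇒ [4, 5, 6, 7, 10, 9, 13, 12]
5<7: swap(1,1), lo=2 mid=2 ⇒ [4, 5, 6, 7, 10, 9, 13, 12]
6<7: swap(2,2), lo=3 mid=3 ⇒ [4, 5, 6, 7, 10, 9, 13, 12]
7=7: mid=4
10>7: swap(4,5), hi=4 ⇒ [4, 5, 6, 7, 9, 10, 13, 12]
9>7: swap(4,4), hi=3 ⇒ [4, 5, 6, 7, 9, 10, 13, 12]
done. lo=3 hi=3; a=[4, 5, 6, 7, 9, 10, 13, 12]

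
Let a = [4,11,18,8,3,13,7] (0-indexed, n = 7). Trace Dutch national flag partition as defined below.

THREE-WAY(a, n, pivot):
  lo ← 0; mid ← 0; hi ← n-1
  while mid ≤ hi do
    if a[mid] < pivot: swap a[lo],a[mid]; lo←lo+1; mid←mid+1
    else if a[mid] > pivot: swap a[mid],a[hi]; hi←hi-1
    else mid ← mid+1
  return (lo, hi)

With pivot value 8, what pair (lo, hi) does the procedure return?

(3, 3)

pivot = 8; lo=0, mid=0, hi=6
a[mid]=4<8: swap a[0],a[0]; lo=1,mid=1 → [4,11,18,8,3,13,7]
a[mid]=11>8: swap a[1],a[6]; hi=5 → [4,7,18,8,3,13,11]
a[mid]=7<8: swap a[1],a[1]; lo=2,mid=2 → [4,7,18,8,3,13,11]
a[mid]=18>8: swap a[2],a[5]; hi=4 → [4,7,13,8,3,18,11]
a[mid]=13>8: swap a[2],a[4]; hi=3 → [4,7,3,8,13,18,11]
a[mid]=3<8: swap a[2],a[2]; lo=3,mid=3 → [4,7,3,8,13,18,11]
a[mid]=8=8: mid=4
end: lo=3, hi=3; a = [4,7,3,8,13,18,11]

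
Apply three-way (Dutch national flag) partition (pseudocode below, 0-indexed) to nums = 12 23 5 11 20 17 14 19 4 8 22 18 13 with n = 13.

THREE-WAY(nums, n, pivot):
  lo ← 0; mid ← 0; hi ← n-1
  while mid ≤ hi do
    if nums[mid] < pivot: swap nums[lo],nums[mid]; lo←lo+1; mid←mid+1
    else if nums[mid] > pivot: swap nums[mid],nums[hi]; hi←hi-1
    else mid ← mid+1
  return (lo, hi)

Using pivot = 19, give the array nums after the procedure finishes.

pivot = 19; lo=0, mid=0, hi=12
nums[mid]=12<19: swap nums[0],nums[0]; lo=1,mid=1 → 12 23 5 11 20 17 14 19 4 8 22 18 13
nums[mid]=23>19: swap nums[1],nums[12]; hi=11 → 12 13 5 11 20 17 14 19 4 8 22 18 23
nums[mid]=13<19: swap nums[1],nums[1]; lo=2,mid=2 → 12 13 5 11 20 17 14 19 4 8 22 18 23
nums[mid]=5<19: swap nums[2],nums[2]; lo=3,mid=3 → 12 13 5 11 20 17 14 19 4 8 22 18 23
nums[mid]=11<19: swap nums[3],nums[3]; lo=4,mid=4 → 12 13 5 11 20 17 14 19 4 8 22 18 23
nums[mid]=20>19: swap nums[4],nums[11]; hi=10 → 12 13 5 11 18 17 14 19 4 8 22 20 23
nums[mid]=18<19: swap nums[4],nums[4]; lo=5,mid=5 → 12 13 5 11 18 17 14 19 4 8 22 20 23
nums[mid]=17<19: swap nums[5],nums[5]; lo=6,mid=6 → 12 13 5 11 18 17 14 19 4 8 22 20 23
nums[mid]=14<19: swap nums[6],nums[6]; lo=7,mid=7 → 12 13 5 11 18 17 14 19 4 8 22 20 23
nums[mid]=19=19: mid=8
nums[mid]=4<19: swap nums[7],nums[8]; lo=8,mid=9 → 12 13 5 11 18 17 14 4 19 8 22 20 23
nums[mid]=8<19: swap nums[8],nums[9]; lo=9,mid=10 → 12 13 5 11 18 17 14 4 8 19 22 20 23
nums[mid]=22>19: swap nums[10],nums[10]; hi=9 → 12 13 5 11 18 17 14 4 8 19 22 20 23
end: lo=9, hi=9; nums = 12 13 5 11 18 17 14 4 8 19 22 20 23

12 13 5 11 18 17 14 4 8 19 22 20 23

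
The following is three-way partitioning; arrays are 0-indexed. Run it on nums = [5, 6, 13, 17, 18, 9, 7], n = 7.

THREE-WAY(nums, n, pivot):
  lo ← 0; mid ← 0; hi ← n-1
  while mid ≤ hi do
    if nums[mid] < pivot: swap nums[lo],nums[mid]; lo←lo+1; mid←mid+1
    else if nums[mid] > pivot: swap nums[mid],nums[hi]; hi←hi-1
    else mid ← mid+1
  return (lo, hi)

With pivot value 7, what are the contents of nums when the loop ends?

[5, 6, 7, 18, 9, 17, 13]

lo=0 mid=0 hi=6
5<7: swap(0,0), lo=1 mid=1 ⇒ [5, 6, 13, 17, 18, 9, 7]
6<7: swap(1,1), lo=2 mid=2 ⇒ [5, 6, 13, 17, 18, 9, 7]
13>7: swap(2,6), hi=5 ⇒ [5, 6, 7, 17, 18, 9, 13]
7=7: mid=3
17>7: swap(3,5), hi=4 ⇒ [5, 6, 7, 9, 18, 17, 13]
9>7: swap(3,4), hi=3 ⇒ [5, 6, 7, 18, 9, 17, 13]
18>7: swap(3,3), hi=2 ⇒ [5, 6, 7, 18, 9, 17, 13]
done. lo=2 hi=2; nums=[5, 6, 7, 18, 9, 17, 13]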